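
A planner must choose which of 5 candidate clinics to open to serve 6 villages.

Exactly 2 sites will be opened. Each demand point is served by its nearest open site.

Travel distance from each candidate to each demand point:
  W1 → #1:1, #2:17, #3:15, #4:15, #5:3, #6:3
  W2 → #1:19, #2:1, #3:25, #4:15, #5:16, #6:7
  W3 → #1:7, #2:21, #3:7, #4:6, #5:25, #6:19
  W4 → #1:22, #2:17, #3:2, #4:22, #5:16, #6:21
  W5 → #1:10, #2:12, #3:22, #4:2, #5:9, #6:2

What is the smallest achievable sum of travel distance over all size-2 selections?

35

Open {W1, W5}.
  #1→W1 1, #2→W5 12, #3→W1 15, #4→W5 2, #5→W1 3, #6→W5 2  ⇒ total 35.
Compare {W1, W3}: total 37.
Compare {W4, W5}: total 37.
No size-2 selection does better; minimum is 35.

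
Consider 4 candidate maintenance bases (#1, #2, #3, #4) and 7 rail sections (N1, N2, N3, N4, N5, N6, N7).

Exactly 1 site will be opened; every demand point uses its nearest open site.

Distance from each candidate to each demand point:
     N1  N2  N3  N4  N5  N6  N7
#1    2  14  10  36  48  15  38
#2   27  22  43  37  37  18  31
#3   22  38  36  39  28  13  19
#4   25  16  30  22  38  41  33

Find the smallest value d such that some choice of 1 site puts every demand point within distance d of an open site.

39

Open {#3}.
  Farthest demand point is N4 at distance 39 (to #3); all others are ≤ 39.
With {#4} the worst case is 41.
With {#2} the worst case is 43.
No size-1 selection achieves below 39.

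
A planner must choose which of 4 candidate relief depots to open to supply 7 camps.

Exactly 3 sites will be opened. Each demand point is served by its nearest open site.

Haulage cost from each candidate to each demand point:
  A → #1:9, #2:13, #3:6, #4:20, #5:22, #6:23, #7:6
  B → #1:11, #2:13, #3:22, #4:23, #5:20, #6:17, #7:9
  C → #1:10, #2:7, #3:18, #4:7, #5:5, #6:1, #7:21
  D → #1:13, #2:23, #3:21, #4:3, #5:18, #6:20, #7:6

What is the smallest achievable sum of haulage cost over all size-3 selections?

Open {A, C, D}.
  #1→A 9, #2→C 7, #3→A 6, #4→D 3, #5→C 5, #6→C 1, #7→A 6  ⇒ total 37.
Compare {A, B, C}: total 41.
Compare {B, C, D}: total 50.
No size-3 selection does better; minimum is 37.

37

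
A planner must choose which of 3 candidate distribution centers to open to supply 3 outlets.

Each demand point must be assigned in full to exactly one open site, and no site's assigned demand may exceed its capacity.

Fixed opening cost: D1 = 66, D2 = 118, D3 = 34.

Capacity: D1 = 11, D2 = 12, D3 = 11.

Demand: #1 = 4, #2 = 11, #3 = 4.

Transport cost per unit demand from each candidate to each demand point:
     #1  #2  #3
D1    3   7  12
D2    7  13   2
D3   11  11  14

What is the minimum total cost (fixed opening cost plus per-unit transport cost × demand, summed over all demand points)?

277

Open {D1, D3}; cheapest assignment that respects the capacities:
  D1 (cap 11, load 11): #2 — cost 11×7 = 77
  D3 (cap 11, load 8): #1, #3 — cost 4×11 + 4×14 = 100
  Shipping 177, fixed 100 → total 277.
  Any other capacity-feasible assignment to {D1, D3} ships for at least 177.
Compare {D1, D2}: its best feasible assignment gives total 297.
Compare {D2, D3}: its best feasible assignment gives total 309.
Every other set of open sites that can feasibly serve all demand totals ≥ 297 even under its best assignment. Minimum: 277.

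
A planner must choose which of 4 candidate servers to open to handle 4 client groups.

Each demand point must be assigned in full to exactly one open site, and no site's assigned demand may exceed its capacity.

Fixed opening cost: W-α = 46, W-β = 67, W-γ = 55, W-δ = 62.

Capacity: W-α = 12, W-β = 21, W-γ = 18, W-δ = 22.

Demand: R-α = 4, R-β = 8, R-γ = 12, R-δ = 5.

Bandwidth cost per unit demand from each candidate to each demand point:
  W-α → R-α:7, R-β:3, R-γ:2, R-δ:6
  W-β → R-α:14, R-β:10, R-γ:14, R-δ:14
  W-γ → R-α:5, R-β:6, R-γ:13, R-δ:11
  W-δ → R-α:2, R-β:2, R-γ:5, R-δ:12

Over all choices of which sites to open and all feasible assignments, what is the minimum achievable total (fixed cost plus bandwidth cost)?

Open {W-α, W-δ}; cheapest assignment that respects the capacities:
  W-α (cap 12, load 12): R-γ — cost 12×2 = 24
  W-δ (cap 22, load 17): R-α, R-β, R-δ — cost 4×2 + 8×2 + 5×12 = 84
  Shipping 108, fixed 108 → total 216.
  Any other capacity-feasible assignment to {W-α, W-δ} ships for at least 108.
Compare {W-α, W-γ}: its best feasible assignment gives total 248.
Compare {W-α, W-γ, W-δ}: its best feasible assignment gives total 266.
Every other set of open sites that can feasibly serve all demand totals ≥ 248 even under its best assignment. Minimum: 216.

216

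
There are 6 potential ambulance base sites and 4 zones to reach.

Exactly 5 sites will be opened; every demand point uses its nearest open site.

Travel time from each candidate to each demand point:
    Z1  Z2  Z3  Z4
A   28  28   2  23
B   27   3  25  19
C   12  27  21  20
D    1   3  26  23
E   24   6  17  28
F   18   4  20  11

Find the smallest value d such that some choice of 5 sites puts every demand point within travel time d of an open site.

Open {A, B, C, D, F}.
  Farthest demand point is Z4 at travel time 11 (to F); all others are ≤ 11.
With {A, B, D, E, F} the worst case is 11.
With {A, C, D, E, F} the worst case is 11.
No size-5 selection achieves below 11.

11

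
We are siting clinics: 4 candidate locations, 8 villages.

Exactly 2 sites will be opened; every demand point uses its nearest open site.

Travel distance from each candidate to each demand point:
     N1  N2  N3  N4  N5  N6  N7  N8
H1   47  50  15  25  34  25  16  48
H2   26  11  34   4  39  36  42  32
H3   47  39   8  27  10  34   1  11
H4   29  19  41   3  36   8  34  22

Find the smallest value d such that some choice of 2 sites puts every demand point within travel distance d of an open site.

29

Open {H3, H4}.
  Farthest demand point is N1 at travel distance 29 (to H4); all others are ≤ 29.
With {H1, H2} the worst case is 34.
With {H1, H4} the worst case is 34.
No size-2 selection achieves below 29.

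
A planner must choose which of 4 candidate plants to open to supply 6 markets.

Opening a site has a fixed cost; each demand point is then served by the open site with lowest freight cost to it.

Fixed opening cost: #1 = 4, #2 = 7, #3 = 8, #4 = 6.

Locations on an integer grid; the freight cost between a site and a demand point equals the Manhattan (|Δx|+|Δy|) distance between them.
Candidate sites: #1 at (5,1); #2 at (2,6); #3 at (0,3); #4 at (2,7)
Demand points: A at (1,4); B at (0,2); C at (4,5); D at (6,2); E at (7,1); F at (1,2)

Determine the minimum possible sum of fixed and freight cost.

26

Open {#1, #3}: assign each demand point to its cheapest open site.
  A→#3 2, B→#3 1, C→#1 5, D→#1 2, E→#1 2, F→#3 2
  freight cost 14, fixed 12 → total 26.
Compare {#1}: freight cost 27 + fixed 4 = 31.
Compare {#1, #2, #3}: freight cost 12 + fixed 19 = 31.
Compare {#1, #3, #4}: freight cost 13 + fixed 18 = 31.
All other subsets cost ≥ 31. Minimum total cost: 26.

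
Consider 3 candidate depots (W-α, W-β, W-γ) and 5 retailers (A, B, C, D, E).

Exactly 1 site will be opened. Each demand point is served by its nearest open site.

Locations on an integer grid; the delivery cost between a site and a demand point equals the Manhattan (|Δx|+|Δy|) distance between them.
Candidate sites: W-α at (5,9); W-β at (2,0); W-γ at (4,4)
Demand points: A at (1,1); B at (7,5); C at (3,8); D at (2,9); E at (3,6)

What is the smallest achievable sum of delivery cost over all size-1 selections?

Open {W-γ}.
  A→W-γ 6, B→W-γ 4, C→W-γ 5, D→W-γ 7, E→W-γ 3  ⇒ total 25.
Compare {W-α}: total 29.
Compare {W-β}: total 37.

25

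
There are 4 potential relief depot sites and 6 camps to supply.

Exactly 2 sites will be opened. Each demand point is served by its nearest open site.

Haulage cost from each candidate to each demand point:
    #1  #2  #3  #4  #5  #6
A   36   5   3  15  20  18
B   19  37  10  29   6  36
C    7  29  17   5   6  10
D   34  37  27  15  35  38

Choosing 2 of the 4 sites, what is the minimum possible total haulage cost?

36

Open {A, C}.
  #1→C 7, #2→A 5, #3→A 3, #4→C 5, #5→C 6, #6→C 10  ⇒ total 36.
Compare {A, B}: total 66.
Compare {B, C}: total 67.
No size-2 selection does better; minimum is 36.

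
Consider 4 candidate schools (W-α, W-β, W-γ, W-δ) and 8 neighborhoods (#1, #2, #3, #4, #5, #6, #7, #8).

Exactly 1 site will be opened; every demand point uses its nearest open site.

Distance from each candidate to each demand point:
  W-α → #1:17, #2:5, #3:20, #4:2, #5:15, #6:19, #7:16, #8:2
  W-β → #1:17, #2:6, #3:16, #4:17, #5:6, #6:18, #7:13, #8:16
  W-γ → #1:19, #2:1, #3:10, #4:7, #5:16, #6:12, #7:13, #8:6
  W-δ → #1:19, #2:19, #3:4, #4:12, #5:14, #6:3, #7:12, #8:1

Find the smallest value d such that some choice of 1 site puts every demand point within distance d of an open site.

Open {W-β}.
  Farthest demand point is #6 at distance 18 (to W-β); all others are ≤ 18.
With {W-γ} the worst case is 19.
With {W-δ} the worst case is 19.
No size-1 selection achieves below 18.

18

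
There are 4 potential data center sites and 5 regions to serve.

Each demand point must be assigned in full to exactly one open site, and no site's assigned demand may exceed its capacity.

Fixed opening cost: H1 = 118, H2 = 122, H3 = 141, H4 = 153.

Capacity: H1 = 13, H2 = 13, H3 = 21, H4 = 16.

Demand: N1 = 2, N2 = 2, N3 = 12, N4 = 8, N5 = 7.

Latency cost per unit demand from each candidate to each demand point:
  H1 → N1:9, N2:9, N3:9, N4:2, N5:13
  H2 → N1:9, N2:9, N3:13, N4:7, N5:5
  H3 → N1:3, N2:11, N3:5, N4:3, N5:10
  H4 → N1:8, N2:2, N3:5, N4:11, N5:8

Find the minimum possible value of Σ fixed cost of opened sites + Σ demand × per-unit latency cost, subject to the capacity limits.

418

Open {H2, H3}; cheapest assignment that respects the capacities:
  H2 (cap 13, load 11): N1, N2, N5 — cost 2×9 + 2×9 + 7×5 = 71
  H3 (cap 21, load 20): N3, N4 — cost 12×5 + 8×3 = 84
  Shipping 155, fixed 263 → total 418.
  Any other capacity-feasible assignment to {H2, H3} ships for at least 155.
Compare {H1, H3}: its best feasible assignment gives total 429.
Compare {H3, H4}: its best feasible assignment gives total 454.
Every other set of open sites that can feasibly serve all demand totals ≥ 429 even under its best assignment. Minimum: 418.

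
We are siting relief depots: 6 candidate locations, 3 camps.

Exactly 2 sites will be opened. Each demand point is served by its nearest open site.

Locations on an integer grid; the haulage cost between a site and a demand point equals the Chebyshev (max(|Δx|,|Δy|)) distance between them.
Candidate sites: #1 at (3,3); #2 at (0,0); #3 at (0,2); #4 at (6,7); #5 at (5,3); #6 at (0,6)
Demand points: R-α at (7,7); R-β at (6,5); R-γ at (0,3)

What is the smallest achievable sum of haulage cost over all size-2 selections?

4

Open {#3, #4}.
  R-α→#4 1, R-β→#4 2, R-γ→#3 1  ⇒ total 4.
Compare {#1, #4}: total 6.
Compare {#2, #4}: total 6.
No size-2 selection does better; minimum is 4.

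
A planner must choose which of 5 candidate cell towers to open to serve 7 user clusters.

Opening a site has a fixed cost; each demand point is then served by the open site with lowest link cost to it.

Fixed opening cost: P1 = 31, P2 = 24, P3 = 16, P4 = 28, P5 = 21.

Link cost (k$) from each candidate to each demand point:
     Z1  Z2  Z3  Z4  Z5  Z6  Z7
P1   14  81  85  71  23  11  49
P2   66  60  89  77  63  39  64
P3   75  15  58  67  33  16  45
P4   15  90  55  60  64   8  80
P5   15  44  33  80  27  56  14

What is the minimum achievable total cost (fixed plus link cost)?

Open {P3, P5}: assign each demand point to its cheapest open site.
  Z1→P5 15, Z2→P3 15, Z3→P5 33, Z4→P3 67, Z5→P5 27, Z6→P3 16, Z7→P5 14
  link cost 187, fixed 37 → total 224.
Compare {P3, P4, P5}: link cost 172 + fixed 65 = 237.
Compare {P1, P3, P5}: link cost 177 + fixed 68 = 245.
Compare {P2, P3, P5}: link cost 187 + fixed 61 = 248.
All other subsets cost ≥ 237. Minimum total cost: 224.

224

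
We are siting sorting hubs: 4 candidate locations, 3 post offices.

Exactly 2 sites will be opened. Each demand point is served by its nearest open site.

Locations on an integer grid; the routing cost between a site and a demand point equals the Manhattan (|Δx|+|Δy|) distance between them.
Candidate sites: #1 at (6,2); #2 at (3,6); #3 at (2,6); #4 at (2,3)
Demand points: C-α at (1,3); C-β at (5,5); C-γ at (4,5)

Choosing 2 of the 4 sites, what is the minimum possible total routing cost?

Open {#2, #4}.
  C-α→#4 1, C-β→#2 3, C-γ→#2 2  ⇒ total 6.
Compare {#3, #4}: total 8.
Compare {#1, #4}: total 9.
No size-2 selection does better; minimum is 6.

6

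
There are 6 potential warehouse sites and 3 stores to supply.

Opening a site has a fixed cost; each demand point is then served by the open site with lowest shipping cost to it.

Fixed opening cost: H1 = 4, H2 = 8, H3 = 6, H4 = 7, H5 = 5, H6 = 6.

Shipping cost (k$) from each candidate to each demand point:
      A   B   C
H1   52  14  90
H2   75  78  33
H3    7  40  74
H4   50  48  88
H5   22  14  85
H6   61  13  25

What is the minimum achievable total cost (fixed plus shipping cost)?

Open {H3, H6}: assign each demand point to its cheapest open site.
  A→H3 7, B→H6 13, C→H6 25
  shipping cost 45, fixed 12 → total 57.
Compare {H1, H3, H6}: shipping cost 45 + fixed 16 = 61.
Compare {H3, H5, H6}: shipping cost 45 + fixed 17 = 62.
Compare {H3, H4, H6}: shipping cost 45 + fixed 19 = 64.
All other subsets cost ≥ 61. Minimum total cost: 57.

57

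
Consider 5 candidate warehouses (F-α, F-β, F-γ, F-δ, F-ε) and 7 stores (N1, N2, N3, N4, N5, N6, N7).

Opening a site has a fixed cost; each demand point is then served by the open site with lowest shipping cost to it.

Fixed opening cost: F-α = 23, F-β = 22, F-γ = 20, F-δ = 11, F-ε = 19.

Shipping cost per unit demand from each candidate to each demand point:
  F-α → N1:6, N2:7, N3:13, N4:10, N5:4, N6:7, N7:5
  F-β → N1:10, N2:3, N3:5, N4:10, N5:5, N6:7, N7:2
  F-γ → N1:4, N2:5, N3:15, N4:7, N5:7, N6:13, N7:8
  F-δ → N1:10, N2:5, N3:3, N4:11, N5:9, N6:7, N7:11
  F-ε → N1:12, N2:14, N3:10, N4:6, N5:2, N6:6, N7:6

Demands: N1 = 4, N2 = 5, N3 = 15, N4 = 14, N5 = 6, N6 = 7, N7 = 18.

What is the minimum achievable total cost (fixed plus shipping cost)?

322

Open {F-β, F-γ, F-δ, F-ε}: assign each demand point to its cheapest open site.
  N1→F-γ 4×4=16, N2→F-β 5×3=15, N3→F-δ 15×3=45, N4→F-ε 14×6=84, N5→F-ε 6×2=12, N6→F-ε 7×6=42, N7→F-β 18×2=36
  shipping cost 250, fixed 72 → total 322.
Compare {F-β, F-δ, F-ε}: shipping cost 274 + fixed 52 = 326.
Compare {F-α, F-β, F-δ, F-ε}: shipping cost 258 + fixed 75 = 333.
Compare {F-β, F-γ, F-ε}: shipping cost 280 + fixed 61 = 341.
All other subsets cost ≥ 326. Minimum total cost: 322.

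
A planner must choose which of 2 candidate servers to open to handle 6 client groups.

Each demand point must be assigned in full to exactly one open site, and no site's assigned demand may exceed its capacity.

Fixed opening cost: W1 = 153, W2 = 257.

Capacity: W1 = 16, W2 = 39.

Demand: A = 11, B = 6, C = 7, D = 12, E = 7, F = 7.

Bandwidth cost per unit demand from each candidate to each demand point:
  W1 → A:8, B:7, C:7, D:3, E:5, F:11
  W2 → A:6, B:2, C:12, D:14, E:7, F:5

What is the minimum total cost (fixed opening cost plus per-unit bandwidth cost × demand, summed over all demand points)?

Open {W1, W2}; cheapest assignment that respects the capacities:
  W1 (cap 16, load 12): D — cost 12×3 = 36
  W2 (cap 39, load 38): A, B, C, E, F — cost 11×6 + 6×2 + 7×12 + 7×7 + 7×5 = 246
  Shipping 282, fixed 410 → total 692.
  Any other capacity-feasible assignment to {W1, W2} ships for at least 282.
Total demand is 50 and no other set of sites has combined capacity ≥ 50, so {W1, W2} is the only feasible choice of open sites. Minimum: 692.

692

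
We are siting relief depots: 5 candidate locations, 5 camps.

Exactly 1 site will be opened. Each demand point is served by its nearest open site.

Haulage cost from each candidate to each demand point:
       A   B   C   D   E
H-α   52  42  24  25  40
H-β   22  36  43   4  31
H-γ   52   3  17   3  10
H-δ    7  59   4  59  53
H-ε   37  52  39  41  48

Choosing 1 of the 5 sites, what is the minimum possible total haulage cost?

Open {H-γ}.
  A→H-γ 52, B→H-γ 3, C→H-γ 17, D→H-γ 3, E→H-γ 10  ⇒ total 85.
Compare {H-β}: total 136.
Compare {H-δ}: total 182.
No size-1 selection does better; minimum is 85.

85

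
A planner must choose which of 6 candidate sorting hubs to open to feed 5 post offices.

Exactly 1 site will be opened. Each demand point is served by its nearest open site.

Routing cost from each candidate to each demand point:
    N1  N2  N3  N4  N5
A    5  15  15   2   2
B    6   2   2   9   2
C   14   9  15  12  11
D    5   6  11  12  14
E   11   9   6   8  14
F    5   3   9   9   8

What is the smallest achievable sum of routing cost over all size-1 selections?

Open {B}.
  N1→B 6, N2→B 2, N3→B 2, N4→B 9, N5→B 2  ⇒ total 21.
Compare {F}: total 34.
Compare {A}: total 39.
No size-1 selection does better; minimum is 21.

21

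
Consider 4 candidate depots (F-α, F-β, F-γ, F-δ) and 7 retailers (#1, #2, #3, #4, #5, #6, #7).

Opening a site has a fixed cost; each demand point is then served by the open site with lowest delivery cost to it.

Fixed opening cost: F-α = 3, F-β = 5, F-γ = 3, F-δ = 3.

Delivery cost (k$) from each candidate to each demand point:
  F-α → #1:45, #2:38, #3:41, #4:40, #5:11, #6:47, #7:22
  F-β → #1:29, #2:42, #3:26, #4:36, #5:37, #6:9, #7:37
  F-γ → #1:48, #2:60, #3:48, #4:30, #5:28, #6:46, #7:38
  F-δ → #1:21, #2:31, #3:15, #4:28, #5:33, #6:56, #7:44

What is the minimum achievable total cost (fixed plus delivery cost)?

Open {F-α, F-β, F-δ}: assign each demand point to its cheapest open site.
  #1→F-δ 21, #2→F-δ 31, #3→F-δ 15, #4→F-δ 28, #5→F-α 11, #6→F-β 9, #7→F-α 22
  delivery cost 137, fixed 11 → total 148.
Compare {F-α, F-β, F-γ, F-δ}: delivery cost 137 + fixed 14 = 151.
Compare {F-α, F-β, F-γ}: delivery cost 165 + fixed 11 = 176.
Compare {F-α, F-β}: delivery cost 171 + fixed 8 = 179.
All other subsets cost ≥ 151. Minimum total cost: 148.

148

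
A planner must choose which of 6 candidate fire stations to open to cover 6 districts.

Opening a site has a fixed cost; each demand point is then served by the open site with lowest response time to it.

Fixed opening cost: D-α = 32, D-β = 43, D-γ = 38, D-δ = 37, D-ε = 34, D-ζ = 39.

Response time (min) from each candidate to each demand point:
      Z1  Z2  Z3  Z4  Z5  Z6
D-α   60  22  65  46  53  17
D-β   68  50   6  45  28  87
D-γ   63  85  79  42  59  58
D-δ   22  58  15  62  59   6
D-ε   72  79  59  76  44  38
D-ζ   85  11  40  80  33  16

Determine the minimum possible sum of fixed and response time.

225

Open {D-δ, D-ζ}: assign each demand point to its cheapest open site.
  Z1→D-δ 22, Z2→D-ζ 11, Z3→D-δ 15, Z4→D-δ 62, Z5→D-ζ 33, Z6→D-δ 6
  response time 149, fixed 76 → total 225.
Compare {D-α, D-δ}: response time 164 + fixed 69 = 233.
Compare {D-β, D-δ}: response time 157 + fixed 80 = 237.
Compare {D-β, D-δ, D-ζ}: response time 118 + fixed 119 = 237.
All other subsets cost ≥ 233. Minimum total cost: 225.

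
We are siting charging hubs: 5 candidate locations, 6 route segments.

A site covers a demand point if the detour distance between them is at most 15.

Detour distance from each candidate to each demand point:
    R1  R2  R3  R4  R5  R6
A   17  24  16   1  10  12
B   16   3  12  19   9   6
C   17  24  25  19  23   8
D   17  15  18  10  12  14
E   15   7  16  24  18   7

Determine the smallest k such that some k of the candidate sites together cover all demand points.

Coverage sets (demand points within 15 of each site):
  A: {R4, R5, R6}
  B: {R2, R3, R5, R6}
  C: {R6}
  D: {R2, R4, R5, R6}
  E: {R1, R2, R6}
No 2 sites suffice: every size-2 union leaves at least one demand point uncovered.
But {A, B, E} covers everything, so the minimum is 3.

3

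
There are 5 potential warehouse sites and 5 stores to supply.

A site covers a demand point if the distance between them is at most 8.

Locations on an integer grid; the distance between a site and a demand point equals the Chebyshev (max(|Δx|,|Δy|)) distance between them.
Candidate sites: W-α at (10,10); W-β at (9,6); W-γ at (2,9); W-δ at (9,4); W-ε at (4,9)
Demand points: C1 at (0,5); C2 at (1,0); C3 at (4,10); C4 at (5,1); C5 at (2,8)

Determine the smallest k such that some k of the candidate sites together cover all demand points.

2

Coverage sets (demand points within 8 of each site):
  W-α: {C3, C5}
  W-β: {C2, C3, C4, C5}
  W-γ: {C1, C3, C4, C5}
  W-δ: {C2, C3, C4, C5}
  W-ε: {C1, C3, C4, C5}
No single site covers all 5 demand points.
But {W-β, W-γ} covers everything, so the minimum is 2.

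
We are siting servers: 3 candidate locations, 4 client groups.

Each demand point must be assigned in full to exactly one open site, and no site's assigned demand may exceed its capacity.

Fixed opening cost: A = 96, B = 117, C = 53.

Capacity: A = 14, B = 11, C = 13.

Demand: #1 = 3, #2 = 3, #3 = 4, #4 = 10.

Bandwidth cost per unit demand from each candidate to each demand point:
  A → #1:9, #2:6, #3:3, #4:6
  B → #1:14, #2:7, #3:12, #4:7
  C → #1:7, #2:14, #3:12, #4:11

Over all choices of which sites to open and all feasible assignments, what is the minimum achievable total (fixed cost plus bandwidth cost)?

284

Open {A, C}; cheapest assignment that respects the capacities:
  A (cap 14, load 14): #3, #4 — cost 4×3 + 10×6 = 72
  C (cap 13, load 6): #1, #2 — cost 3×7 + 3×14 = 63
  Shipping 135, fixed 149 → total 284.
  Any other capacity-feasible assignment to {A, C} ships for at least 135.
Compare {A, B}: its best feasible assignment gives total 340.
Compare {B, C}: its best feasible assignment gives total 351.
Every other set of open sites that can feasibly serve all demand totals ≥ 340 even under its best assignment. Minimum: 284.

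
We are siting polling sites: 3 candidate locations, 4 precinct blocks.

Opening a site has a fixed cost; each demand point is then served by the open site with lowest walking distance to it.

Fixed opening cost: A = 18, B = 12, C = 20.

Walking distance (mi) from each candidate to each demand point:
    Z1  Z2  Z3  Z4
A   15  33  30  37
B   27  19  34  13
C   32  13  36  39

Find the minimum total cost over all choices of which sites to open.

Open {B}: assign each demand point to its cheapest open site.
  Z1→B 27, Z2→B 19, Z3→B 34, Z4→B 13
  walking distance 93, fixed 12 → total 105.
Compare {A, B}: walking distance 77 + fixed 30 = 107.
Compare {B, C}: walking distance 87 + fixed 32 = 119.
Compare {A, B, C}: walking distance 71 + fixed 50 = 121.
All other subsets cost ≥ 107. Minimum total cost: 105.

105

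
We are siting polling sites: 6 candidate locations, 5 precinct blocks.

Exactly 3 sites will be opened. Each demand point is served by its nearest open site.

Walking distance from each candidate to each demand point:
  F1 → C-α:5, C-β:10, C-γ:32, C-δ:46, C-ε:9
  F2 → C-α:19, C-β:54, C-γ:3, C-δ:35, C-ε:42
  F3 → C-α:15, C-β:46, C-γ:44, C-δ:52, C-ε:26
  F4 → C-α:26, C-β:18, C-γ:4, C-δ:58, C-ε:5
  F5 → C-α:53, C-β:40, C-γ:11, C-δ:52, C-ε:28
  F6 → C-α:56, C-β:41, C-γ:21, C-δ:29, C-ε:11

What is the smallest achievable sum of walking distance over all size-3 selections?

Open {F1, F4, F6}.
  C-α→F1 5, C-β→F1 10, C-γ→F4 4, C-δ→F6 29, C-ε→F4 5  ⇒ total 53.
Compare {F1, F2, F6}: total 56.
Compare {F1, F2, F4}: total 58.
No size-3 selection does better; minimum is 53.

53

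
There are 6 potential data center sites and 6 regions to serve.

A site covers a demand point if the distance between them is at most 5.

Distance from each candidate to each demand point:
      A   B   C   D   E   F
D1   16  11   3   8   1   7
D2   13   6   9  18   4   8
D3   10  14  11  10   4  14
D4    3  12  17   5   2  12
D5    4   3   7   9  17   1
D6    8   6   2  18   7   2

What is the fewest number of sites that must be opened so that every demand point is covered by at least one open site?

Coverage sets (demand points within 5 of each site):
  D1: {C, E}
  D2: {E}
  D3: {E}
  D4: {A, D, E}
  D5: {A, B, F}
  D6: {C, F}
No 2 sites suffice: every size-2 union leaves at least one demand point uncovered.
But {D1, D4, D5} covers everything, so the minimum is 3.

3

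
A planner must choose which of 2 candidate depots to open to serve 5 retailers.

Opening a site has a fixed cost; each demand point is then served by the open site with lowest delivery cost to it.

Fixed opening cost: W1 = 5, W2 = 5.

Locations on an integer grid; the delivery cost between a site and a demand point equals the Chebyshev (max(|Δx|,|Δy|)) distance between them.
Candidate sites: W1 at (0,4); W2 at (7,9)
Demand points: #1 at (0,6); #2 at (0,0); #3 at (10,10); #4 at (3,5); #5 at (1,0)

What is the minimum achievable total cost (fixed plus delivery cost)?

Open {W1, W2}: assign each demand point to its cheapest open site.
  #1→W1 2, #2→W1 4, #3→W2 3, #4→W1 3, #5→W1 4
  delivery cost 16, fixed 10 → total 26.
Compare {W1}: delivery cost 23 + fixed 5 = 28.
Compare {W2}: delivery cost 32 + fixed 5 = 37.

26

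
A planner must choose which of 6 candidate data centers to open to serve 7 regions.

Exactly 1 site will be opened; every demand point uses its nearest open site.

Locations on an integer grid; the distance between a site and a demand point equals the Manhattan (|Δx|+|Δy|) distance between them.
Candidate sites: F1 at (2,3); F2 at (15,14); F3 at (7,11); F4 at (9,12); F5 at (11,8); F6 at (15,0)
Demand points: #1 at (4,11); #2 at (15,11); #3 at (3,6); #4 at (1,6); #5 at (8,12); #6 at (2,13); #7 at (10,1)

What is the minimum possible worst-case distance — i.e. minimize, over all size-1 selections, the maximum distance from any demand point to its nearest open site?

Open {F3}.
  Farthest demand point is #7 at distance 13 (to F3); all others are ≤ 13.
With {F4} the worst case is 14.
With {F5} the worst case is 14.
No size-1 selection achieves below 13.

13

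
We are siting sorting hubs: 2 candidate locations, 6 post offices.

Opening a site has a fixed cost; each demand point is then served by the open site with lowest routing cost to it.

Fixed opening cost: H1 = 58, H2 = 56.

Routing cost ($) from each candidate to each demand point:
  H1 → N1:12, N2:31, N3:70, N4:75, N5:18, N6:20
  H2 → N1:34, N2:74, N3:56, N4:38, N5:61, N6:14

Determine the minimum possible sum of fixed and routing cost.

283

Open {H1, H2}: assign each demand point to its cheapest open site.
  N1→H1 12, N2→H1 31, N3→H2 56, N4→H2 38, N5→H1 18, N6→H2 14
  routing cost 169, fixed 114 → total 283.
Compare {H1}: routing cost 226 + fixed 58 = 284.
Compare {H2}: routing cost 277 + fixed 56 = 333.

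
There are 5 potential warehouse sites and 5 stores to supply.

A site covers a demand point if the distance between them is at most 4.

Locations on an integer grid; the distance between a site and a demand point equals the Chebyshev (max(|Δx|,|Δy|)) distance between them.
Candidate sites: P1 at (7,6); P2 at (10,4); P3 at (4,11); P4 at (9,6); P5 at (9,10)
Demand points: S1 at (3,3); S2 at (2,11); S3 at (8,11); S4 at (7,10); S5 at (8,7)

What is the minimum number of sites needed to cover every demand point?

Coverage sets (demand points within 4 of each site):
  P1: {S1, S4, S5}
  P2: {S5}
  P3: {S2, S3, S4, S5}
  P4: {S4, S5}
  P5: {S3, S4, S5}
No single site covers all 5 demand points.
But {P1, P3} covers everything, so the minimum is 2.

2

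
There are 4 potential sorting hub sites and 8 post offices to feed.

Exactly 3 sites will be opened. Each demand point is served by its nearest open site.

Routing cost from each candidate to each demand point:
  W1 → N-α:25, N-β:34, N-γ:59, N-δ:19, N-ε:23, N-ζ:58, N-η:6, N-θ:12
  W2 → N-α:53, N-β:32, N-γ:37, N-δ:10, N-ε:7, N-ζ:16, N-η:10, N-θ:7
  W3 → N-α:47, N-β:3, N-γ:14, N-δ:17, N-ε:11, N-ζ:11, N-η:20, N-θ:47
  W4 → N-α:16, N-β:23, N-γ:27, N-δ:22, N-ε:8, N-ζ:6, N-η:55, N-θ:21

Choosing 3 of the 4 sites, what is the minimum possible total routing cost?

73

Open {W2, W3, W4}.
  N-α→W4 16, N-β→W3 3, N-γ→W3 14, N-δ→W2 10, N-ε→W2 7, N-ζ→W4 6, N-η→W2 10, N-θ→W2 7  ⇒ total 73.
Compare {W1, W3, W4}: total 82.
Compare {W1, W2, W3}: total 83.
No size-3 selection does better; minimum is 73.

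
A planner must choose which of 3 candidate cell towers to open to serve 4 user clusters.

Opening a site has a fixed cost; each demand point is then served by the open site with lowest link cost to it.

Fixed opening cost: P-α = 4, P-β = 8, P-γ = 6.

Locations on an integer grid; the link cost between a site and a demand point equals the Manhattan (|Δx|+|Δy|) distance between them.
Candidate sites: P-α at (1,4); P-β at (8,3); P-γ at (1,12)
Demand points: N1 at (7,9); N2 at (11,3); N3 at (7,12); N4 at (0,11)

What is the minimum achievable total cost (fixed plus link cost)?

Open {P-β, P-γ}: assign each demand point to its cheapest open site.
  N1→P-β 7, N2→P-β 3, N3→P-γ 6, N4→P-γ 2
  link cost 18, fixed 14 → total 32.
Compare {P-α, P-β, P-γ}: link cost 18 + fixed 18 = 36.
Compare {P-α, P-γ}: link cost 28 + fixed 10 = 38.
Compare {P-α, P-β}: link cost 28 + fixed 12 = 40.
All other subsets cost ≥ 36. Minimum total cost: 32.

32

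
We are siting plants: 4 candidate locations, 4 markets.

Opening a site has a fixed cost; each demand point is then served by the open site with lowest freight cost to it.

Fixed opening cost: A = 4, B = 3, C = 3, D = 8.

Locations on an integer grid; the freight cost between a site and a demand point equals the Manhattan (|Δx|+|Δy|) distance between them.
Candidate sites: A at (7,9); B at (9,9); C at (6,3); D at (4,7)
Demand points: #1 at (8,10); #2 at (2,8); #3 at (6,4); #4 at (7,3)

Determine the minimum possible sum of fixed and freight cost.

17

Open {A, C}: assign each demand point to its cheapest open site.
  #1→A 2, #2→A 6, #3→C 1, #4→C 1
  freight cost 10, fixed 7 → total 17.
Compare {B, C}: freight cost 12 + fixed 6 = 18.
Compare {A, B, C}: freight cost 10 + fixed 10 = 20.
Compare {B, C, D}: freight cost 7 + fixed 14 = 21.
All other subsets cost ≥ 18. Minimum total cost: 17.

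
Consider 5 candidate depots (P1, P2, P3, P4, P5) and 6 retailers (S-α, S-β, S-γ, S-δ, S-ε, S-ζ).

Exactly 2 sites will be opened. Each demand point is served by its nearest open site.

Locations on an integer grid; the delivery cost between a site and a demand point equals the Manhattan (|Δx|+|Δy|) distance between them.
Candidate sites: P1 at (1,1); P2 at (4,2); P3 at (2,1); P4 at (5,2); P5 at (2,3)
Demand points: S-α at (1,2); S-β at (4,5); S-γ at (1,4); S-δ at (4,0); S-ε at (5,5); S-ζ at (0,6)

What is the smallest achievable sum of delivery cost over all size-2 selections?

18

Open {P2, P5}.
  S-α→P5 2, S-β→P2 3, S-γ→P5 2, S-δ→P2 2, S-ε→P2 4, S-ζ→P5 5  ⇒ total 18.
Compare {P1, P2}: total 19.
Compare {P4, P5}: total 19.
No size-2 selection does better; minimum is 18.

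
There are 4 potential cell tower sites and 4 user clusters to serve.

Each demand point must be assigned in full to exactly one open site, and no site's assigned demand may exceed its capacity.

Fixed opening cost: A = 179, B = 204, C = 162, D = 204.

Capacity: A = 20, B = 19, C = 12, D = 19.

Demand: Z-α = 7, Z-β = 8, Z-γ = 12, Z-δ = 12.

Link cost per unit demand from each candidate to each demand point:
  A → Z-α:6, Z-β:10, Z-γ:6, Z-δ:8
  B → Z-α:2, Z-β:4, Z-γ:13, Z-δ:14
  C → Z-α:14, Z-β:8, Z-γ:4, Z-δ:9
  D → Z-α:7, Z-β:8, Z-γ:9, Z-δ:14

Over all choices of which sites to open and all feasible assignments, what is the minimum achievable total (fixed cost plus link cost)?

716

Open {A, D}; cheapest assignment that respects the capacities:
  A (cap 20, load 20): Z-β, Z-δ — cost 8×10 + 12×8 = 176
  D (cap 19, load 19): Z-α, Z-γ — cost 7×7 + 12×9 = 157
  Shipping 333, fixed 383 → total 716.
  Any other capacity-feasible assignment to {A, D} ships for at least 333.
Compare {A, B}: its best feasible assignment gives total 717.
Compare {A, B, C}: its best feasible assignment gives total 735.
Every other set of open sites that can feasibly serve all demand totals ≥ 717 even under its best assignment. Minimum: 716.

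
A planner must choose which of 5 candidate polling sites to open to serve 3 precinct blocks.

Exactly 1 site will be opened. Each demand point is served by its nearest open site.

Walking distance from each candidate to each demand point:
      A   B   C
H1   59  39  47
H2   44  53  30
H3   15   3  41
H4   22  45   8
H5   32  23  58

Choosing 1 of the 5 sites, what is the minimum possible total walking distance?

Open {H3}.
  A→H3 15, B→H3 3, C→H3 41  ⇒ total 59.
Compare {H4}: total 75.
Compare {H5}: total 113.
No size-1 selection does better; minimum is 59.

59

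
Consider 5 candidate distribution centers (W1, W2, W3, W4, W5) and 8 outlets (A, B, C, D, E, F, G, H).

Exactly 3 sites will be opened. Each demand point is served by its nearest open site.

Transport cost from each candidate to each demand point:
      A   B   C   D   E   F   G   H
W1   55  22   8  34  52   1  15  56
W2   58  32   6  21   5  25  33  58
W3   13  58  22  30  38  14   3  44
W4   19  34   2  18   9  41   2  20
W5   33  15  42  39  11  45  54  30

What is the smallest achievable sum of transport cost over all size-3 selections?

Open {W1, W4, W5}.
  A→W4 19, B→W5 15, C→W4 2, D→W4 18, E→W4 9, F→W1 1, G→W4 2, H→W4 20  ⇒ total 86.
Compare {W1, W3, W4}: total 87.
Compare {W1, W2, W4}: total 89.
No size-3 selection does better; minimum is 86.

86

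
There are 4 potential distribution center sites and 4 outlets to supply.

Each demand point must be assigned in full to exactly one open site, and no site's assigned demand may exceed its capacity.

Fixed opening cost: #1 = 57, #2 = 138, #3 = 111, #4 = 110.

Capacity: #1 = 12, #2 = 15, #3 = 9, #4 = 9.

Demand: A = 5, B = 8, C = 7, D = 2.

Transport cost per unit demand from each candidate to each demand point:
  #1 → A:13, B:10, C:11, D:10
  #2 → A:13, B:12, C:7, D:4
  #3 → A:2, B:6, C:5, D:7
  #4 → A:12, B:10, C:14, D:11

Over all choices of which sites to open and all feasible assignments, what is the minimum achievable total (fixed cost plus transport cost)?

397

Open {#1, #2}; cheapest assignment that respects the capacities:
  #1 (cap 12, load 8): B — cost 8×10 = 80
  #2 (cap 15, load 14): A, C, D — cost 5×13 + 7×7 + 2×4 = 122
  Shipping 202, fixed 195 → total 397.
  Any other capacity-feasible assignment to {#1, #2} ships for at least 202.
Compare {#2, #3}: its best feasible assignment gives total 418.
Compare {#2, #4}: its best feasible assignment gives total 450.
Every other set of open sites that can feasibly serve all demand totals ≥ 418 even under its best assignment. Minimum: 397.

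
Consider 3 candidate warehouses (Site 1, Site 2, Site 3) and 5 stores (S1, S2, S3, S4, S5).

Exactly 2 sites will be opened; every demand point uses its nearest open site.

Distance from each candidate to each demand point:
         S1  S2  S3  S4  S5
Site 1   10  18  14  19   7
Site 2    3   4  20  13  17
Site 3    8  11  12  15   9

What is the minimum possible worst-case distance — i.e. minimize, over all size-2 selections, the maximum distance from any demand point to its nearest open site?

13

Open {Site 2, Site 3}.
  Farthest demand point is S4 at distance 13 (to Site 2); all others are ≤ 13.
With {Site 1, Site 2} the worst case is 14.
With {Site 1, Site 3} the worst case is 15.
No size-2 selection achieves below 13.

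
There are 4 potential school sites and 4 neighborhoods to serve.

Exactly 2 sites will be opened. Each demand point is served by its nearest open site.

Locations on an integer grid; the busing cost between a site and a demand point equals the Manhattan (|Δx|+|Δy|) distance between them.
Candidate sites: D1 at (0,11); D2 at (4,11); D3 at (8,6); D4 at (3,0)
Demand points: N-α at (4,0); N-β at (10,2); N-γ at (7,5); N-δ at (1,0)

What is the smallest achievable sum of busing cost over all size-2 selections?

Open {D3, D4}.
  N-α→D4 1, N-β→D3 6, N-γ→D3 2, N-δ→D4 2  ⇒ total 11.
Compare {D1, D4}: total 21.
Compare {D2, D4}: total 21.
No size-2 selection does better; minimum is 11.

11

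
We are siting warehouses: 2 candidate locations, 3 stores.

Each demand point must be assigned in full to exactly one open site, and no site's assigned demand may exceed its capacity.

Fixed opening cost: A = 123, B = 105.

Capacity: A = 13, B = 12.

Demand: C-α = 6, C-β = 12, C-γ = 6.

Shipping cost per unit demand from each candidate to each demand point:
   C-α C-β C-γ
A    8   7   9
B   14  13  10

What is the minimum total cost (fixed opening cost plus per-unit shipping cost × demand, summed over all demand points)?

Open {A, B}; cheapest assignment that respects the capacities:
  A (cap 13, load 12): C-β — cost 12×7 = 84
  B (cap 12, load 12): C-α, C-γ — cost 6×14 + 6×10 = 144
  Shipping 228, fixed 228 → total 456.
  Any other capacity-feasible assignment to {A, B} ships for at least 228.
Total demand is 24 and no other set of sites has combined capacity ≥ 24, so {A, B} is the only feasible choice of open sites. Minimum: 456.

456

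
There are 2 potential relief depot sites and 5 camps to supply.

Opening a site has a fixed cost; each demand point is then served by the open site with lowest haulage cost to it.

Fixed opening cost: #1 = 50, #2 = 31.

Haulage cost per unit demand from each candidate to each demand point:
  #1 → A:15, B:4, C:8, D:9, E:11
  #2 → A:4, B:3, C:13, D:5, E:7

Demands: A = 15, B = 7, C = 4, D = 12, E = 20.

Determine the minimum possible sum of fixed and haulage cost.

364

Open {#2}: assign each demand point to its cheapest open site.
  A→#2 15×4=60, B→#2 7×3=21, C→#2 4×13=52, D→#2 12×5=60, E→#2 20×7=140
  haulage cost 333, fixed 31 → total 364.
Compare {#1, #2}: haulage cost 313 + fixed 81 = 394.
Compare {#1}: haulage cost 613 + fixed 50 = 663.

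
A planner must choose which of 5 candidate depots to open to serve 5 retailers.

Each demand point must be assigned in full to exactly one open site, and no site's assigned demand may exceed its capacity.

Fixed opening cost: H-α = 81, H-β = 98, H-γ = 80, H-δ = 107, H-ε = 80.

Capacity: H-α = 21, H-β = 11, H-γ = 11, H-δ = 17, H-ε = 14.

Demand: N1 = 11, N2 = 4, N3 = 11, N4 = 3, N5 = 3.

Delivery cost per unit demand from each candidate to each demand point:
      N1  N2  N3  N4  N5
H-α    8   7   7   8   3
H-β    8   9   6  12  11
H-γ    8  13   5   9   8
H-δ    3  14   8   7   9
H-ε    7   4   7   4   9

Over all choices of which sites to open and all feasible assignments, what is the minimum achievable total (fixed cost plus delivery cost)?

356

Open {H-α, H-δ}; cheapest assignment that respects the capacities:
  H-α (cap 21, load 18): N2, N3, N5 — cost 4×7 + 11×7 + 3×3 = 114
  H-δ (cap 17, load 14): N1, N4 — cost 11×3 + 3×7 = 54
  Shipping 168, fixed 188 → total 356.
  Any other capacity-feasible assignment to {H-α, H-δ} ships for at least 168.
Compare {H-α, H-ε}: its best feasible assignment gives total 364.
Compare {H-α, H-γ}: its best feasible assignment gives total 365.
Every other set of open sites that can feasibly serve all demand totals ≥ 364 even under its best assignment. Minimum: 356.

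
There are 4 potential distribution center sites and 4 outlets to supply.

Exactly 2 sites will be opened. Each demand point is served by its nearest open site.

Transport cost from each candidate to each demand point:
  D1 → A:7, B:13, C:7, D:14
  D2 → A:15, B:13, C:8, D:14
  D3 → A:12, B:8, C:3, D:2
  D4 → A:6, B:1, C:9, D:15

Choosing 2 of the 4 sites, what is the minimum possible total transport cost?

12

Open {D3, D4}.
  A→D4 6, B→D4 1, C→D3 3, D→D3 2  ⇒ total 12.
Compare {D1, D3}: total 20.
Compare {D2, D3}: total 25.
No size-2 selection does better; minimum is 12.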